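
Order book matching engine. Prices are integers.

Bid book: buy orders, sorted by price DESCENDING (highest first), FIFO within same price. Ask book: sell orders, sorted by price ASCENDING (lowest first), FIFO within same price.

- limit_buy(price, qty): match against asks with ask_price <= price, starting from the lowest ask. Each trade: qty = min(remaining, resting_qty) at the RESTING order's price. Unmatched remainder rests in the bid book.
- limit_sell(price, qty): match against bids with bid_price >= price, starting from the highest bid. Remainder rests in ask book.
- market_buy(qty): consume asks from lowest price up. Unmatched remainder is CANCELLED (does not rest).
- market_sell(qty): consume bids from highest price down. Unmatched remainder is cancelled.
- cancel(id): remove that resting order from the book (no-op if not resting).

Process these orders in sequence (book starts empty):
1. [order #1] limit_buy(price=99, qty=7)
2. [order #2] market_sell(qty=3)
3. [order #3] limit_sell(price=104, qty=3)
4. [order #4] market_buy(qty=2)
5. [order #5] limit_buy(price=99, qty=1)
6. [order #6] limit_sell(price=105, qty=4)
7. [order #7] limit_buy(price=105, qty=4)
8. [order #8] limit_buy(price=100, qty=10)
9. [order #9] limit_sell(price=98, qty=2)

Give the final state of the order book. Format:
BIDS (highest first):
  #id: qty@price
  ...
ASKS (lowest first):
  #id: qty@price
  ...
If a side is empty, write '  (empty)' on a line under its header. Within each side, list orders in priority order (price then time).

After op 1 [order #1] limit_buy(price=99, qty=7): fills=none; bids=[#1:7@99] asks=[-]
After op 2 [order #2] market_sell(qty=3): fills=#1x#2:3@99; bids=[#1:4@99] asks=[-]
After op 3 [order #3] limit_sell(price=104, qty=3): fills=none; bids=[#1:4@99] asks=[#3:3@104]
After op 4 [order #4] market_buy(qty=2): fills=#4x#3:2@104; bids=[#1:4@99] asks=[#3:1@104]
After op 5 [order #5] limit_buy(price=99, qty=1): fills=none; bids=[#1:4@99 #5:1@99] asks=[#3:1@104]
After op 6 [order #6] limit_sell(price=105, qty=4): fills=none; bids=[#1:4@99 #5:1@99] asks=[#3:1@104 #6:4@105]
After op 7 [order #7] limit_buy(price=105, qty=4): fills=#7x#3:1@104 #7x#6:3@105; bids=[#1:4@99 #5:1@99] asks=[#6:1@105]
After op 8 [order #8] limit_buy(price=100, qty=10): fills=none; bids=[#8:10@100 #1:4@99 #5:1@99] asks=[#6:1@105]
After op 9 [order #9] limit_sell(price=98, qty=2): fills=#8x#9:2@100; bids=[#8:8@100 #1:4@99 #5:1@99] asks=[#6:1@105]

Answer: BIDS (highest first):
  #8: 8@100
  #1: 4@99
  #5: 1@99
ASKS (lowest first):
  #6: 1@105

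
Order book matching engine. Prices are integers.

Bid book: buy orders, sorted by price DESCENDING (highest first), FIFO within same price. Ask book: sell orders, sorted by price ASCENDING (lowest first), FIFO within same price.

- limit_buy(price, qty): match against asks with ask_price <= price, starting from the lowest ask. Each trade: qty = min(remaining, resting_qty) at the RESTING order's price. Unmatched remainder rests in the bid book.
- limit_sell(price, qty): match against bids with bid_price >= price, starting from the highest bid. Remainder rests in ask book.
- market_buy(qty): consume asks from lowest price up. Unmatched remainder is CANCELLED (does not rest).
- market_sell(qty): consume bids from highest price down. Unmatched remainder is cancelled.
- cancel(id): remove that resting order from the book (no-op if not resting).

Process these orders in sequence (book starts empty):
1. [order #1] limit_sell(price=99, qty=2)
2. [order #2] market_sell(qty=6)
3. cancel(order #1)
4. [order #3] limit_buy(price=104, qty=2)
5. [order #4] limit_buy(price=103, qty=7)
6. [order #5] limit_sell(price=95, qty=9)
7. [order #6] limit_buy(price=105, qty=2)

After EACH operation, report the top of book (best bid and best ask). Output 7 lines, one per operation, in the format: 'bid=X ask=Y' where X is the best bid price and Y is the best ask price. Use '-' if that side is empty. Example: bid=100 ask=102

After op 1 [order #1] limit_sell(price=99, qty=2): fills=none; bids=[-] asks=[#1:2@99]
After op 2 [order #2] market_sell(qty=6): fills=none; bids=[-] asks=[#1:2@99]
After op 3 cancel(order #1): fills=none; bids=[-] asks=[-]
After op 4 [order #3] limit_buy(price=104, qty=2): fills=none; bids=[#3:2@104] asks=[-]
After op 5 [order #4] limit_buy(price=103, qty=7): fills=none; bids=[#3:2@104 #4:7@103] asks=[-]
After op 6 [order #5] limit_sell(price=95, qty=9): fills=#3x#5:2@104 #4x#5:7@103; bids=[-] asks=[-]
After op 7 [order #6] limit_buy(price=105, qty=2): fills=none; bids=[#6:2@105] asks=[-]

Answer: bid=- ask=99
bid=- ask=99
bid=- ask=-
bid=104 ask=-
bid=104 ask=-
bid=- ask=-
bid=105 ask=-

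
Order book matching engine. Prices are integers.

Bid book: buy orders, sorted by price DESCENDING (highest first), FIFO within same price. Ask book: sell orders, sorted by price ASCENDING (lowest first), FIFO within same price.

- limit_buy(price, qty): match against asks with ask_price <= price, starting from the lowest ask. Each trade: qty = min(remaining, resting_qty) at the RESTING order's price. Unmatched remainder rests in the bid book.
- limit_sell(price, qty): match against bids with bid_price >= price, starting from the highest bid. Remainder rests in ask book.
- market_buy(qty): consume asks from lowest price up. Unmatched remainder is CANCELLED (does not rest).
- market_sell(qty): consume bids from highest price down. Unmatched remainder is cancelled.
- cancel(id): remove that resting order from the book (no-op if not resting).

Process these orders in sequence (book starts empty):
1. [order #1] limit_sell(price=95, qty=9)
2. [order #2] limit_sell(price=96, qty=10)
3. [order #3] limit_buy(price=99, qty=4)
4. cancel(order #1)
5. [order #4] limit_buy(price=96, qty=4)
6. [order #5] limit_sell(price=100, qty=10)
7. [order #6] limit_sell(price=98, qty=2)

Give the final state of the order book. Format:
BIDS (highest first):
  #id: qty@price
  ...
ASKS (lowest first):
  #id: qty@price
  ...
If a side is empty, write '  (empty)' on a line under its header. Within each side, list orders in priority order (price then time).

Answer: BIDS (highest first):
  (empty)
ASKS (lowest first):
  #2: 6@96
  #6: 2@98
  #5: 10@100

Derivation:
After op 1 [order #1] limit_sell(price=95, qty=9): fills=none; bids=[-] asks=[#1:9@95]
After op 2 [order #2] limit_sell(price=96, qty=10): fills=none; bids=[-] asks=[#1:9@95 #2:10@96]
After op 3 [order #3] limit_buy(price=99, qty=4): fills=#3x#1:4@95; bids=[-] asks=[#1:5@95 #2:10@96]
After op 4 cancel(order #1): fills=none; bids=[-] asks=[#2:10@96]
After op 5 [order #4] limit_buy(price=96, qty=4): fills=#4x#2:4@96; bids=[-] asks=[#2:6@96]
After op 6 [order #5] limit_sell(price=100, qty=10): fills=none; bids=[-] asks=[#2:6@96 #5:10@100]
After op 7 [order #6] limit_sell(price=98, qty=2): fills=none; bids=[-] asks=[#2:6@96 #6:2@98 #5:10@100]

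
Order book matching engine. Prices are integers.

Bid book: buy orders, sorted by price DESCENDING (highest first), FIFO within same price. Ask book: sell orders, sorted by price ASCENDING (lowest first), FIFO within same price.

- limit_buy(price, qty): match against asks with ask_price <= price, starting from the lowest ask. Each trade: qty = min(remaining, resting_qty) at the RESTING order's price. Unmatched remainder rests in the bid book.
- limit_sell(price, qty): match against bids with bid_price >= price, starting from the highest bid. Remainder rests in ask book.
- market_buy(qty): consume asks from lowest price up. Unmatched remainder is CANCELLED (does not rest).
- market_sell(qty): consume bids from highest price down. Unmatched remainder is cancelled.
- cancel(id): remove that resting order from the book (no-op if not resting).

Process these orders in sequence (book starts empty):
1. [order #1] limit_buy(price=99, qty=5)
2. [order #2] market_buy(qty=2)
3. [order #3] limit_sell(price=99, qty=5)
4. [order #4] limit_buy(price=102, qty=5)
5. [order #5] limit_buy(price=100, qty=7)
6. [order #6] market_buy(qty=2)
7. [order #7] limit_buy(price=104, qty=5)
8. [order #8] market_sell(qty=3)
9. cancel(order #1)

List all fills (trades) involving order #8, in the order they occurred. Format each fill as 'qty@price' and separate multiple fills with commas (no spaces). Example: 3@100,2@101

After op 1 [order #1] limit_buy(price=99, qty=5): fills=none; bids=[#1:5@99] asks=[-]
After op 2 [order #2] market_buy(qty=2): fills=none; bids=[#1:5@99] asks=[-]
After op 3 [order #3] limit_sell(price=99, qty=5): fills=#1x#3:5@99; bids=[-] asks=[-]
After op 4 [order #4] limit_buy(price=102, qty=5): fills=none; bids=[#4:5@102] asks=[-]
After op 5 [order #5] limit_buy(price=100, qty=7): fills=none; bids=[#4:5@102 #5:7@100] asks=[-]
After op 6 [order #6] market_buy(qty=2): fills=none; bids=[#4:5@102 #5:7@100] asks=[-]
After op 7 [order #7] limit_buy(price=104, qty=5): fills=none; bids=[#7:5@104 #4:5@102 #5:7@100] asks=[-]
After op 8 [order #8] market_sell(qty=3): fills=#7x#8:3@104; bids=[#7:2@104 #4:5@102 #5:7@100] asks=[-]
After op 9 cancel(order #1): fills=none; bids=[#7:2@104 #4:5@102 #5:7@100] asks=[-]

Answer: 3@104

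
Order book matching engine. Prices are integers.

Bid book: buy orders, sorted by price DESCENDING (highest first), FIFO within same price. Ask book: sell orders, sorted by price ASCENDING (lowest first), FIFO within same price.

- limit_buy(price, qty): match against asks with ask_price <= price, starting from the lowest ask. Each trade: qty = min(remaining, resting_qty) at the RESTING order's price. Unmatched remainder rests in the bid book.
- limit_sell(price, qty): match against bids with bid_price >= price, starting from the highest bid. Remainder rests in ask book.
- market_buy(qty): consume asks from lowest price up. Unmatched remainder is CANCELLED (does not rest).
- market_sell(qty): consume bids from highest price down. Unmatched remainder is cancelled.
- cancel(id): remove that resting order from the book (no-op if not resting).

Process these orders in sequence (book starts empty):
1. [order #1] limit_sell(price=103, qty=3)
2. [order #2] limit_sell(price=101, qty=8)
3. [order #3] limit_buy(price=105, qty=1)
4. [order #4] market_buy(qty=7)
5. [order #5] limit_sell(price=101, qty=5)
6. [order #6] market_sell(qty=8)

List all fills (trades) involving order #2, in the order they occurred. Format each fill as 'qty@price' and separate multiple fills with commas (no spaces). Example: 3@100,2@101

Answer: 1@101,7@101

Derivation:
After op 1 [order #1] limit_sell(price=103, qty=3): fills=none; bids=[-] asks=[#1:3@103]
After op 2 [order #2] limit_sell(price=101, qty=8): fills=none; bids=[-] asks=[#2:8@101 #1:3@103]
After op 3 [order #3] limit_buy(price=105, qty=1): fills=#3x#2:1@101; bids=[-] asks=[#2:7@101 #1:3@103]
After op 4 [order #4] market_buy(qty=7): fills=#4x#2:7@101; bids=[-] asks=[#1:3@103]
After op 5 [order #5] limit_sell(price=101, qty=5): fills=none; bids=[-] asks=[#5:5@101 #1:3@103]
After op 6 [order #6] market_sell(qty=8): fills=none; bids=[-] asks=[#5:5@101 #1:3@103]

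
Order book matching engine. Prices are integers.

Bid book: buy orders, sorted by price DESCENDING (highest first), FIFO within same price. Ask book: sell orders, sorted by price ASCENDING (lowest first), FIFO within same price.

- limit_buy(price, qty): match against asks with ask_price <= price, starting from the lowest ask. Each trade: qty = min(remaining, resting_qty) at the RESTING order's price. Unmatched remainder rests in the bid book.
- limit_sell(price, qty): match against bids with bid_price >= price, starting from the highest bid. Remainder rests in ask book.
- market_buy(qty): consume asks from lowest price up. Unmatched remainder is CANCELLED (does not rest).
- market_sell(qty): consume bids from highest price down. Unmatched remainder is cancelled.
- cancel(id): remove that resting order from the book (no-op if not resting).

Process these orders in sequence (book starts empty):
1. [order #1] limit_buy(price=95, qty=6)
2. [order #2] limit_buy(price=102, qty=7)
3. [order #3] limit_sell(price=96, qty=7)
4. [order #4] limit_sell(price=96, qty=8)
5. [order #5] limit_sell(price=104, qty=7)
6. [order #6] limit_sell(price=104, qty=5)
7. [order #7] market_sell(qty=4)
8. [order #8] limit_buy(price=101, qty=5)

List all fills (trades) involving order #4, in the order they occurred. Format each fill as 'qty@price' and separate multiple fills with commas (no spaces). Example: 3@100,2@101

Answer: 5@96

Derivation:
After op 1 [order #1] limit_buy(price=95, qty=6): fills=none; bids=[#1:6@95] asks=[-]
After op 2 [order #2] limit_buy(price=102, qty=7): fills=none; bids=[#2:7@102 #1:6@95] asks=[-]
After op 3 [order #3] limit_sell(price=96, qty=7): fills=#2x#3:7@102; bids=[#1:6@95] asks=[-]
After op 4 [order #4] limit_sell(price=96, qty=8): fills=none; bids=[#1:6@95] asks=[#4:8@96]
After op 5 [order #5] limit_sell(price=104, qty=7): fills=none; bids=[#1:6@95] asks=[#4:8@96 #5:7@104]
After op 6 [order #6] limit_sell(price=104, qty=5): fills=none; bids=[#1:6@95] asks=[#4:8@96 #5:7@104 #6:5@104]
After op 7 [order #7] market_sell(qty=4): fills=#1x#7:4@95; bids=[#1:2@95] asks=[#4:8@96 #5:7@104 #6:5@104]
After op 8 [order #8] limit_buy(price=101, qty=5): fills=#8x#4:5@96; bids=[#1:2@95] asks=[#4:3@96 #5:7@104 #6:5@104]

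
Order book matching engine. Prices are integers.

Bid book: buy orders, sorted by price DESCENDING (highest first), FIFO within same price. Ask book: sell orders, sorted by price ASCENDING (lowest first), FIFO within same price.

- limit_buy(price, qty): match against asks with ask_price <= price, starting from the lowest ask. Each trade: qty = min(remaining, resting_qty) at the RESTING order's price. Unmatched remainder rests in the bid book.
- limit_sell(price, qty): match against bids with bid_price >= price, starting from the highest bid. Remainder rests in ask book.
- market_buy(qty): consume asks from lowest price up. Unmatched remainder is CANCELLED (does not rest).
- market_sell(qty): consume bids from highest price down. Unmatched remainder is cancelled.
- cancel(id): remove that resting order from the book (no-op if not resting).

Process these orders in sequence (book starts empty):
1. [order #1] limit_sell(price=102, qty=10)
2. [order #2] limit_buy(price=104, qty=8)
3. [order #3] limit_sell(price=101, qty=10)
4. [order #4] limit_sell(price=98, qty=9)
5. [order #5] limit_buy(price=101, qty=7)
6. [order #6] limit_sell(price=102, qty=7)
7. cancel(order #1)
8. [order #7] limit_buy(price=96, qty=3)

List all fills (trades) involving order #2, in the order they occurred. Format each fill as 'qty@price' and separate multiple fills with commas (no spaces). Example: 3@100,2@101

After op 1 [order #1] limit_sell(price=102, qty=10): fills=none; bids=[-] asks=[#1:10@102]
After op 2 [order #2] limit_buy(price=104, qty=8): fills=#2x#1:8@102; bids=[-] asks=[#1:2@102]
After op 3 [order #3] limit_sell(price=101, qty=10): fills=none; bids=[-] asks=[#3:10@101 #1:2@102]
After op 4 [order #4] limit_sell(price=98, qty=9): fills=none; bids=[-] asks=[#4:9@98 #3:10@101 #1:2@102]
After op 5 [order #5] limit_buy(price=101, qty=7): fills=#5x#4:7@98; bids=[-] asks=[#4:2@98 #3:10@101 #1:2@102]
After op 6 [order #6] limit_sell(price=102, qty=7): fills=none; bids=[-] asks=[#4:2@98 #3:10@101 #1:2@102 #6:7@102]
After op 7 cancel(order #1): fills=none; bids=[-] asks=[#4:2@98 #3:10@101 #6:7@102]
After op 8 [order #7] limit_buy(price=96, qty=3): fills=none; bids=[#7:3@96] asks=[#4:2@98 #3:10@101 #6:7@102]

Answer: 8@102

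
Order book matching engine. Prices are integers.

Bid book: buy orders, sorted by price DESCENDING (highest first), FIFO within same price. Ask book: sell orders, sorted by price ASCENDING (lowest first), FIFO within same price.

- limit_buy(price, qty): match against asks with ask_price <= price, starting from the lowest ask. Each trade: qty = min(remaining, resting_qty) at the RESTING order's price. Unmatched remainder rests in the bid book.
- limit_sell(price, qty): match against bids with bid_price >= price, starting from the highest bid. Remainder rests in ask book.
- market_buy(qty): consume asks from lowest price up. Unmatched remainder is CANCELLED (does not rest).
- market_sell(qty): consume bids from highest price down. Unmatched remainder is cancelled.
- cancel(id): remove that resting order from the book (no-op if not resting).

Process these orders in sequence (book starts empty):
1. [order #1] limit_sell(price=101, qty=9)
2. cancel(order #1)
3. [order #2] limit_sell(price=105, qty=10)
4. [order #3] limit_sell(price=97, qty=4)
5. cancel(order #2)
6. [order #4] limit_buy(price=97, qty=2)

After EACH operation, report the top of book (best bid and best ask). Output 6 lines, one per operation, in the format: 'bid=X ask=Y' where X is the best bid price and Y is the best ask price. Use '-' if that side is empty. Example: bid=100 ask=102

After op 1 [order #1] limit_sell(price=101, qty=9): fills=none; bids=[-] asks=[#1:9@101]
After op 2 cancel(order #1): fills=none; bids=[-] asks=[-]
After op 3 [order #2] limit_sell(price=105, qty=10): fills=none; bids=[-] asks=[#2:10@105]
After op 4 [order #3] limit_sell(price=97, qty=4): fills=none; bids=[-] asks=[#3:4@97 #2:10@105]
After op 5 cancel(order #2): fills=none; bids=[-] asks=[#3:4@97]
After op 6 [order #4] limit_buy(price=97, qty=2): fills=#4x#3:2@97; bids=[-] asks=[#3:2@97]

Answer: bid=- ask=101
bid=- ask=-
bid=- ask=105
bid=- ask=97
bid=- ask=97
bid=- ask=97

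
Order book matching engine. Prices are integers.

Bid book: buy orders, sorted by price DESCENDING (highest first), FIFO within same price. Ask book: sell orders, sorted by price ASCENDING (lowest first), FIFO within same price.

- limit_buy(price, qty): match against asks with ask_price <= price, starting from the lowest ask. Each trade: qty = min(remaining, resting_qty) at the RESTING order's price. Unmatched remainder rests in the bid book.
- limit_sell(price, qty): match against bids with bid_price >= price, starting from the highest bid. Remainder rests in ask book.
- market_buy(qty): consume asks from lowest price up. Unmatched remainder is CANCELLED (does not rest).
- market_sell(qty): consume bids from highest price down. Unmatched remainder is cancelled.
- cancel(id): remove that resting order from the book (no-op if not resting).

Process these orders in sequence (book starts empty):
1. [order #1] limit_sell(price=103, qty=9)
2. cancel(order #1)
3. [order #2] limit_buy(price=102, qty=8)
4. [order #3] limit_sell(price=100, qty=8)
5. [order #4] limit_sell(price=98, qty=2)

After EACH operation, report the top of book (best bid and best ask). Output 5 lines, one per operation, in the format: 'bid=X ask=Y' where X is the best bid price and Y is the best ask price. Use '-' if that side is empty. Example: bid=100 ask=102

After op 1 [order #1] limit_sell(price=103, qty=9): fills=none; bids=[-] asks=[#1:9@103]
After op 2 cancel(order #1): fills=none; bids=[-] asks=[-]
After op 3 [order #2] limit_buy(price=102, qty=8): fills=none; bids=[#2:8@102] asks=[-]
After op 4 [order #3] limit_sell(price=100, qty=8): fills=#2x#3:8@102; bids=[-] asks=[-]
After op 5 [order #4] limit_sell(price=98, qty=2): fills=none; bids=[-] asks=[#4:2@98]

Answer: bid=- ask=103
bid=- ask=-
bid=102 ask=-
bid=- ask=-
bid=- ask=98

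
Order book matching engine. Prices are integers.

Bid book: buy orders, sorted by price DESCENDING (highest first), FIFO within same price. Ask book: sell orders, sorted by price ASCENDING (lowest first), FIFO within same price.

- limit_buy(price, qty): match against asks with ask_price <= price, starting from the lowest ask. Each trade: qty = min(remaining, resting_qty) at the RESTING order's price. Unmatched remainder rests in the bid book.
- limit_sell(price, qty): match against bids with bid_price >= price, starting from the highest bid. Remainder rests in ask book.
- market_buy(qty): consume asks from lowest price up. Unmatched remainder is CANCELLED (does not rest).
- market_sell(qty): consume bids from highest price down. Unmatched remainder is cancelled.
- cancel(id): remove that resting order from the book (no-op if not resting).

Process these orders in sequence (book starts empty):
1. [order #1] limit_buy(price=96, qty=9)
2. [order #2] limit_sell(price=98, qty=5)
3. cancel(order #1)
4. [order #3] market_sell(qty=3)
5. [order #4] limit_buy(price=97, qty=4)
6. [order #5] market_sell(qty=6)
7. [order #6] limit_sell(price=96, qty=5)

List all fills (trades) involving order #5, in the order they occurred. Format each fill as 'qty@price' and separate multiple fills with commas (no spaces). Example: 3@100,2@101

Answer: 4@97

Derivation:
After op 1 [order #1] limit_buy(price=96, qty=9): fills=none; bids=[#1:9@96] asks=[-]
After op 2 [order #2] limit_sell(price=98, qty=5): fills=none; bids=[#1:9@96] asks=[#2:5@98]
After op 3 cancel(order #1): fills=none; bids=[-] asks=[#2:5@98]
After op 4 [order #3] market_sell(qty=3): fills=none; bids=[-] asks=[#2:5@98]
After op 5 [order #4] limit_buy(price=97, qty=4): fills=none; bids=[#4:4@97] asks=[#2:5@98]
After op 6 [order #5] market_sell(qty=6): fills=#4x#5:4@97; bids=[-] asks=[#2:5@98]
After op 7 [order #6] limit_sell(price=96, qty=5): fills=none; bids=[-] asks=[#6:5@96 #2:5@98]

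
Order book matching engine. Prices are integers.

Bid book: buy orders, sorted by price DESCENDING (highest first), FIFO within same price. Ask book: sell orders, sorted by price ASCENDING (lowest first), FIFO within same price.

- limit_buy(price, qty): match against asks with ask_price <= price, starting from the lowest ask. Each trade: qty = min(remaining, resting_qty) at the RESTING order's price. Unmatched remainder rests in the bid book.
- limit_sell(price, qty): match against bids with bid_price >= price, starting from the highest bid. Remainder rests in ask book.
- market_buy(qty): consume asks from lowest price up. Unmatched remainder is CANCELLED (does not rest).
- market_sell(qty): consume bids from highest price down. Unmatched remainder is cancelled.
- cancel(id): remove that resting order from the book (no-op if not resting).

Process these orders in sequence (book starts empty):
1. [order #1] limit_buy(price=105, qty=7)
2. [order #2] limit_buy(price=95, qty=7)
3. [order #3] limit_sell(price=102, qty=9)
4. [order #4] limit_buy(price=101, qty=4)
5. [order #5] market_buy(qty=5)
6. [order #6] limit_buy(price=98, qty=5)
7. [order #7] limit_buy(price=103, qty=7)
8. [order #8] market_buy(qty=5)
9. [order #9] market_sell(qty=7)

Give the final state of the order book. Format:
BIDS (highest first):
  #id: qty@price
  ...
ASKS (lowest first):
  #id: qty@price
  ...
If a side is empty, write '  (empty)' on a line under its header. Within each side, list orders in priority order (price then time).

Answer: BIDS (highest first):
  #4: 4@101
  #6: 5@98
  #2: 7@95
ASKS (lowest first):
  (empty)

Derivation:
After op 1 [order #1] limit_buy(price=105, qty=7): fills=none; bids=[#1:7@105] asks=[-]
After op 2 [order #2] limit_buy(price=95, qty=7): fills=none; bids=[#1:7@105 #2:7@95] asks=[-]
After op 3 [order #3] limit_sell(price=102, qty=9): fills=#1x#3:7@105; bids=[#2:7@95] asks=[#3:2@102]
After op 4 [order #4] limit_buy(price=101, qty=4): fills=none; bids=[#4:4@101 #2:7@95] asks=[#3:2@102]
After op 5 [order #5] market_buy(qty=5): fills=#5x#3:2@102; bids=[#4:4@101 #2:7@95] asks=[-]
After op 6 [order #6] limit_buy(price=98, qty=5): fills=none; bids=[#4:4@101 #6:5@98 #2:7@95] asks=[-]
After op 7 [order #7] limit_buy(price=103, qty=7): fills=none; bids=[#7:7@103 #4:4@101 #6:5@98 #2:7@95] asks=[-]
After op 8 [order #8] market_buy(qty=5): fills=none; bids=[#7:7@103 #4:4@101 #6:5@98 #2:7@95] asks=[-]
After op 9 [order #9] market_sell(qty=7): fills=#7x#9:7@103; bids=[#4:4@101 #6:5@98 #2:7@95] asks=[-]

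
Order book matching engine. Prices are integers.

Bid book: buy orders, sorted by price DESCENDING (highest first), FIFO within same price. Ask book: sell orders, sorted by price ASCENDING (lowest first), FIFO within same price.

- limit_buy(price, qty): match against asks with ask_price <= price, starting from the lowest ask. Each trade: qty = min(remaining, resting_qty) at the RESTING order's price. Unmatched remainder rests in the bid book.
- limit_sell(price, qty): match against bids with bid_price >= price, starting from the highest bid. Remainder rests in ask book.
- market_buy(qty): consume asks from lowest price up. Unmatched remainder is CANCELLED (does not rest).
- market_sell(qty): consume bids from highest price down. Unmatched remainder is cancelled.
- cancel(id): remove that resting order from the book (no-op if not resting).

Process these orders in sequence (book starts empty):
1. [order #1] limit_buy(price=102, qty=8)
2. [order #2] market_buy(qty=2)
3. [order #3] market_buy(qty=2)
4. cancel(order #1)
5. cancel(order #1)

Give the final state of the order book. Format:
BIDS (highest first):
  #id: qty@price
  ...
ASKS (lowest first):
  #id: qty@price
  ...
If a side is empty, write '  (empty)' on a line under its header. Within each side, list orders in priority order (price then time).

After op 1 [order #1] limit_buy(price=102, qty=8): fills=none; bids=[#1:8@102] asks=[-]
After op 2 [order #2] market_buy(qty=2): fills=none; bids=[#1:8@102] asks=[-]
After op 3 [order #3] market_buy(qty=2): fills=none; bids=[#1:8@102] asks=[-]
After op 4 cancel(order #1): fills=none; bids=[-] asks=[-]
After op 5 cancel(order #1): fills=none; bids=[-] asks=[-]

Answer: BIDS (highest first):
  (empty)
ASKS (lowest first):
  (empty)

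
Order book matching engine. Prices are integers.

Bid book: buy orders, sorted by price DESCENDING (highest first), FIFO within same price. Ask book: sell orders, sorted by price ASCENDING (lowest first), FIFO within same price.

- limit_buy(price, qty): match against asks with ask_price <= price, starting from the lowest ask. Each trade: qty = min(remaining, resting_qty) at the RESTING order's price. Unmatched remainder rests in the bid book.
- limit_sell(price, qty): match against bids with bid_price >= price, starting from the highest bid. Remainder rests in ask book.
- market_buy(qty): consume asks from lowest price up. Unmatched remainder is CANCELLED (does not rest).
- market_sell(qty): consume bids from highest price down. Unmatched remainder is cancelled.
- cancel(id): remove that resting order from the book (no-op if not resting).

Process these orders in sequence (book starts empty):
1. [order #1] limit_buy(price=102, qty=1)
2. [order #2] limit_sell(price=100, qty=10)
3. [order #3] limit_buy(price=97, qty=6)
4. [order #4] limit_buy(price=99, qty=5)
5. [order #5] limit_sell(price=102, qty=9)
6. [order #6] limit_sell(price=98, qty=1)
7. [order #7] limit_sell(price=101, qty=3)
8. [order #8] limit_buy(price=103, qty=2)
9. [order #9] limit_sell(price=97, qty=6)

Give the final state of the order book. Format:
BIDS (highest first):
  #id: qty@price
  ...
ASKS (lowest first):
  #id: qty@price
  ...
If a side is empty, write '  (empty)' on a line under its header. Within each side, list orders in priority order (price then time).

Answer: BIDS (highest first):
  #3: 4@97
ASKS (lowest first):
  #2: 7@100
  #7: 3@101
  #5: 9@102

Derivation:
After op 1 [order #1] limit_buy(price=102, qty=1): fills=none; bids=[#1:1@102] asks=[-]
After op 2 [order #2] limit_sell(price=100, qty=10): fills=#1x#2:1@102; bids=[-] asks=[#2:9@100]
After op 3 [order #3] limit_buy(price=97, qty=6): fills=none; bids=[#3:6@97] asks=[#2:9@100]
After op 4 [order #4] limit_buy(price=99, qty=5): fills=none; bids=[#4:5@99 #3:6@97] asks=[#2:9@100]
After op 5 [order #5] limit_sell(price=102, qty=9): fills=none; bids=[#4:5@99 #3:6@97] asks=[#2:9@100 #5:9@102]
After op 6 [order #6] limit_sell(price=98, qty=1): fills=#4x#6:1@99; bids=[#4:4@99 #3:6@97] asks=[#2:9@100 #5:9@102]
After op 7 [order #7] limit_sell(price=101, qty=3): fills=none; bids=[#4:4@99 #3:6@97] asks=[#2:9@100 #7:3@101 #5:9@102]
After op 8 [order #8] limit_buy(price=103, qty=2): fills=#8x#2:2@100; bids=[#4:4@99 #3:6@97] asks=[#2:7@100 #7:3@101 #5:9@102]
After op 9 [order #9] limit_sell(price=97, qty=6): fills=#4x#9:4@99 #3x#9:2@97; bids=[#3:4@97] asks=[#2:7@100 #7:3@101 #5:9@102]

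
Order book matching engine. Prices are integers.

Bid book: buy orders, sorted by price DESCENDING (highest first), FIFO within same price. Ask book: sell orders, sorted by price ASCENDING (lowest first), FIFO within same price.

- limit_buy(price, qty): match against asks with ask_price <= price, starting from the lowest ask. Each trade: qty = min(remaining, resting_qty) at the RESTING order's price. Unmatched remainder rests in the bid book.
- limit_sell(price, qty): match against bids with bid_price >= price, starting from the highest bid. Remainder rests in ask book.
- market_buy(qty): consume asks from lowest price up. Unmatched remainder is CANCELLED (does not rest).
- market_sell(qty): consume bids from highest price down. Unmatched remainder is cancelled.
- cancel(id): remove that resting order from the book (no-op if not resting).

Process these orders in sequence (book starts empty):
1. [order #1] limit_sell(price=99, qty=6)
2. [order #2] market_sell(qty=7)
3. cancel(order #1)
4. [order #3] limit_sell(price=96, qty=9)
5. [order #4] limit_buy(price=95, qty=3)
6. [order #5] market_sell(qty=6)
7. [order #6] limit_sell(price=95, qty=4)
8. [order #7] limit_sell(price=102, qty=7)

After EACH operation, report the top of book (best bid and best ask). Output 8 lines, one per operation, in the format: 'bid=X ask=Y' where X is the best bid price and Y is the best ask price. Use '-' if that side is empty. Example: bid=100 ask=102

Answer: bid=- ask=99
bid=- ask=99
bid=- ask=-
bid=- ask=96
bid=95 ask=96
bid=- ask=96
bid=- ask=95
bid=- ask=95

Derivation:
After op 1 [order #1] limit_sell(price=99, qty=6): fills=none; bids=[-] asks=[#1:6@99]
After op 2 [order #2] market_sell(qty=7): fills=none; bids=[-] asks=[#1:6@99]
After op 3 cancel(order #1): fills=none; bids=[-] asks=[-]
After op 4 [order #3] limit_sell(price=96, qty=9): fills=none; bids=[-] asks=[#3:9@96]
After op 5 [order #4] limit_buy(price=95, qty=3): fills=none; bids=[#4:3@95] asks=[#3:9@96]
After op 6 [order #5] market_sell(qty=6): fills=#4x#5:3@95; bids=[-] asks=[#3:9@96]
After op 7 [order #6] limit_sell(price=95, qty=4): fills=none; bids=[-] asks=[#6:4@95 #3:9@96]
After op 8 [order #7] limit_sell(price=102, qty=7): fills=none; bids=[-] asks=[#6:4@95 #3:9@96 #7:7@102]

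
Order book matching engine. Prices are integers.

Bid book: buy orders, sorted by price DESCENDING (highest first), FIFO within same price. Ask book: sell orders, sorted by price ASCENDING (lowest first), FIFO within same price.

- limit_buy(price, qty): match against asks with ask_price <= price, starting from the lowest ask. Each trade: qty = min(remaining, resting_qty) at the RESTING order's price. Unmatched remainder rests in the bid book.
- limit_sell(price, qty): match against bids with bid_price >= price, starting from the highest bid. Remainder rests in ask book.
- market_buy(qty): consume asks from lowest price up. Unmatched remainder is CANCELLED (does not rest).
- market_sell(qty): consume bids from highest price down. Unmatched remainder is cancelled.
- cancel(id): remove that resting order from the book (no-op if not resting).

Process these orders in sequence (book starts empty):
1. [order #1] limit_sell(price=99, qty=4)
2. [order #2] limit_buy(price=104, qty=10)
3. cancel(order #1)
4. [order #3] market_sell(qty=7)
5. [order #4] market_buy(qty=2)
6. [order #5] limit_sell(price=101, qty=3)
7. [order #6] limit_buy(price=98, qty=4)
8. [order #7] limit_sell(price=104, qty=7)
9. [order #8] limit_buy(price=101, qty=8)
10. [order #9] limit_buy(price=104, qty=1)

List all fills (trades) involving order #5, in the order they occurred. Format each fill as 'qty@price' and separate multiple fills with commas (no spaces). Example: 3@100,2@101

Answer: 3@101

Derivation:
After op 1 [order #1] limit_sell(price=99, qty=4): fills=none; bids=[-] asks=[#1:4@99]
After op 2 [order #2] limit_buy(price=104, qty=10): fills=#2x#1:4@99; bids=[#2:6@104] asks=[-]
After op 3 cancel(order #1): fills=none; bids=[#2:6@104] asks=[-]
After op 4 [order #3] market_sell(qty=7): fills=#2x#3:6@104; bids=[-] asks=[-]
After op 5 [order #4] market_buy(qty=2): fills=none; bids=[-] asks=[-]
After op 6 [order #5] limit_sell(price=101, qty=3): fills=none; bids=[-] asks=[#5:3@101]
After op 7 [order #6] limit_buy(price=98, qty=4): fills=none; bids=[#6:4@98] asks=[#5:3@101]
After op 8 [order #7] limit_sell(price=104, qty=7): fills=none; bids=[#6:4@98] asks=[#5:3@101 #7:7@104]
After op 9 [order #8] limit_buy(price=101, qty=8): fills=#8x#5:3@101; bids=[#8:5@101 #6:4@98] asks=[#7:7@104]
After op 10 [order #9] limit_buy(price=104, qty=1): fills=#9x#7:1@104; bids=[#8:5@101 #6:4@98] asks=[#7:6@104]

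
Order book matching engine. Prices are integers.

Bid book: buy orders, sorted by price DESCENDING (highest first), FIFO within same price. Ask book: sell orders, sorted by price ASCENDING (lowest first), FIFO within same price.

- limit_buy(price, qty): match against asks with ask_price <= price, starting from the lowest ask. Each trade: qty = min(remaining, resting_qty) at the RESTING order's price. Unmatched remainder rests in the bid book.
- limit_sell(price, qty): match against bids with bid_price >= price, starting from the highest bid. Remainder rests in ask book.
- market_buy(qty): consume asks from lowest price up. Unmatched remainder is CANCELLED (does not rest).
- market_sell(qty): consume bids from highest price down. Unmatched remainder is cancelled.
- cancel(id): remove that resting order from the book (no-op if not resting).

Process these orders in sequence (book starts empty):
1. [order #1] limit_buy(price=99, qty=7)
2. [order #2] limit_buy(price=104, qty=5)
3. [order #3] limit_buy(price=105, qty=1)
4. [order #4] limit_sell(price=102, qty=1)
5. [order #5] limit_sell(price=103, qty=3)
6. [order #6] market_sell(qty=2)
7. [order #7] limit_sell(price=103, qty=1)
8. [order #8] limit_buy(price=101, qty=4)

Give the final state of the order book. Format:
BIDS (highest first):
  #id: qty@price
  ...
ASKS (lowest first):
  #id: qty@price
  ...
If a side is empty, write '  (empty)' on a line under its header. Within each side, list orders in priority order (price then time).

After op 1 [order #1] limit_buy(price=99, qty=7): fills=none; bids=[#1:7@99] asks=[-]
After op 2 [order #2] limit_buy(price=104, qty=5): fills=none; bids=[#2:5@104 #1:7@99] asks=[-]
After op 3 [order #3] limit_buy(price=105, qty=1): fills=none; bids=[#3:1@105 #2:5@104 #1:7@99] asks=[-]
After op 4 [order #4] limit_sell(price=102, qty=1): fills=#3x#4:1@105; bids=[#2:5@104 #1:7@99] asks=[-]
After op 5 [order #5] limit_sell(price=103, qty=3): fills=#2x#5:3@104; bids=[#2:2@104 #1:7@99] asks=[-]
After op 6 [order #6] market_sell(qty=2): fills=#2x#6:2@104; bids=[#1:7@99] asks=[-]
After op 7 [order #7] limit_sell(price=103, qty=1): fills=none; bids=[#1:7@99] asks=[#7:1@103]
After op 8 [order #8] limit_buy(price=101, qty=4): fills=none; bids=[#8:4@101 #1:7@99] asks=[#7:1@103]

Answer: BIDS (highest first):
  #8: 4@101
  #1: 7@99
ASKS (lowest first):
  #7: 1@103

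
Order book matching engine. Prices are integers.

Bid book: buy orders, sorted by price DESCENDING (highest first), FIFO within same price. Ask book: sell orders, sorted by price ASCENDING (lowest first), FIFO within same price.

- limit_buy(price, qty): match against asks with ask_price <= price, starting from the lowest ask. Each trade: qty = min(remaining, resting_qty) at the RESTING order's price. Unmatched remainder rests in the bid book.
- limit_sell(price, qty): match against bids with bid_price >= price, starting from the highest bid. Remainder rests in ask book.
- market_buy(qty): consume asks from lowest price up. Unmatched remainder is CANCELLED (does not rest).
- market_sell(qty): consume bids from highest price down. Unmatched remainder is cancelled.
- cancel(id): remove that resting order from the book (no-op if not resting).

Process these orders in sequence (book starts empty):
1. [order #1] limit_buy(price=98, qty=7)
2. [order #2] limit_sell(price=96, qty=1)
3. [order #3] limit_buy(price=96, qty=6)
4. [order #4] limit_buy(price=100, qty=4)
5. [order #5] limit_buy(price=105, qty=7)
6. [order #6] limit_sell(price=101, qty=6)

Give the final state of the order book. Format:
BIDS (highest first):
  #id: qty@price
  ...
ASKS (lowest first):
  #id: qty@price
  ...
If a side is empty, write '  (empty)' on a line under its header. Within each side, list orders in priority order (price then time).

Answer: BIDS (highest first):
  #5: 1@105
  #4: 4@100
  #1: 6@98
  #3: 6@96
ASKS (lowest first):
  (empty)

Derivation:
After op 1 [order #1] limit_buy(price=98, qty=7): fills=none; bids=[#1:7@98] asks=[-]
After op 2 [order #2] limit_sell(price=96, qty=1): fills=#1x#2:1@98; bids=[#1:6@98] asks=[-]
After op 3 [order #3] limit_buy(price=96, qty=6): fills=none; bids=[#1:6@98 #3:6@96] asks=[-]
After op 4 [order #4] limit_buy(price=100, qty=4): fills=none; bids=[#4:4@100 #1:6@98 #3:6@96] asks=[-]
After op 5 [order #5] limit_buy(price=105, qty=7): fills=none; bids=[#5:7@105 #4:4@100 #1:6@98 #3:6@96] asks=[-]
After op 6 [order #6] limit_sell(price=101, qty=6): fills=#5x#6:6@105; bids=[#5:1@105 #4:4@100 #1:6@98 #3:6@96] asks=[-]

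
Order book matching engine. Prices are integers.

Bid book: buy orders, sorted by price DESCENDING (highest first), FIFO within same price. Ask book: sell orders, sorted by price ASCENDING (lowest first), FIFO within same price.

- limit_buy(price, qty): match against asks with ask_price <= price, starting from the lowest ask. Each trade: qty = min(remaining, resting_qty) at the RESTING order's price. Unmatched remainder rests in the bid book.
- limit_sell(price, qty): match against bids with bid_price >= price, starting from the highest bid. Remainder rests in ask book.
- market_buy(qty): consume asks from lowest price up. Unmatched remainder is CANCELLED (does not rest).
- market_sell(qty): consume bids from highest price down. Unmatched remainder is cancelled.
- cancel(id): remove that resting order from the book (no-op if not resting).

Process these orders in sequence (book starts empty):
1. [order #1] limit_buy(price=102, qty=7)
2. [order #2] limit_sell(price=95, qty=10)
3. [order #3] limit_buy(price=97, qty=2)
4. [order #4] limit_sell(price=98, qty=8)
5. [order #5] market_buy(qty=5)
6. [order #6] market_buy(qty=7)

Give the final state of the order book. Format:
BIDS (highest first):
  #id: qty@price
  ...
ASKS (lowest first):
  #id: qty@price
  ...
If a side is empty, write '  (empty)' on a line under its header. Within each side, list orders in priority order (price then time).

After op 1 [order #1] limit_buy(price=102, qty=7): fills=none; bids=[#1:7@102] asks=[-]
After op 2 [order #2] limit_sell(price=95, qty=10): fills=#1x#2:7@102; bids=[-] asks=[#2:3@95]
After op 3 [order #3] limit_buy(price=97, qty=2): fills=#3x#2:2@95; bids=[-] asks=[#2:1@95]
After op 4 [order #4] limit_sell(price=98, qty=8): fills=none; bids=[-] asks=[#2:1@95 #4:8@98]
After op 5 [order #5] market_buy(qty=5): fills=#5x#2:1@95 #5x#4:4@98; bids=[-] asks=[#4:4@98]
After op 6 [order #6] market_buy(qty=7): fills=#6x#4:4@98; bids=[-] asks=[-]

Answer: BIDS (highest first):
  (empty)
ASKS (lowest first):
  (empty)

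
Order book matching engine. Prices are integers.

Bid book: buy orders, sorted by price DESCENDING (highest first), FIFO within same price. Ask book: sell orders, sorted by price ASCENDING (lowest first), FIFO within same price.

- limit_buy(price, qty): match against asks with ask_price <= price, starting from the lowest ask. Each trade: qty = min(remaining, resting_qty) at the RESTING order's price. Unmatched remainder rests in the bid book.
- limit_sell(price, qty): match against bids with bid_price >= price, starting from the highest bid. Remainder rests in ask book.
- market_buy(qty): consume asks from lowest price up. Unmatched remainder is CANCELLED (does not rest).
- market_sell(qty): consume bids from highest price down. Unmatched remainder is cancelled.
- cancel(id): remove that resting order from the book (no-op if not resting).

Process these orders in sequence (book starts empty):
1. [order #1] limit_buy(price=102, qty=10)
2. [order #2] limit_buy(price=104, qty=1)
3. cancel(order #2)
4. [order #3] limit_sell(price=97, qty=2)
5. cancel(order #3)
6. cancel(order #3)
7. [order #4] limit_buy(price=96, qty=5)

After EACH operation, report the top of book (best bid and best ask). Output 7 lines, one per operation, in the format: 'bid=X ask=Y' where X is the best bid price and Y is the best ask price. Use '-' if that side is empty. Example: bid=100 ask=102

After op 1 [order #1] limit_buy(price=102, qty=10): fills=none; bids=[#1:10@102] asks=[-]
After op 2 [order #2] limit_buy(price=104, qty=1): fills=none; bids=[#2:1@104 #1:10@102] asks=[-]
After op 3 cancel(order #2): fills=none; bids=[#1:10@102] asks=[-]
After op 4 [order #3] limit_sell(price=97, qty=2): fills=#1x#3:2@102; bids=[#1:8@102] asks=[-]
After op 5 cancel(order #3): fills=none; bids=[#1:8@102] asks=[-]
After op 6 cancel(order #3): fills=none; bids=[#1:8@102] asks=[-]
After op 7 [order #4] limit_buy(price=96, qty=5): fills=none; bids=[#1:8@102 #4:5@96] asks=[-]

Answer: bid=102 ask=-
bid=104 ask=-
bid=102 ask=-
bid=102 ask=-
bid=102 ask=-
bid=102 ask=-
bid=102 ask=-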